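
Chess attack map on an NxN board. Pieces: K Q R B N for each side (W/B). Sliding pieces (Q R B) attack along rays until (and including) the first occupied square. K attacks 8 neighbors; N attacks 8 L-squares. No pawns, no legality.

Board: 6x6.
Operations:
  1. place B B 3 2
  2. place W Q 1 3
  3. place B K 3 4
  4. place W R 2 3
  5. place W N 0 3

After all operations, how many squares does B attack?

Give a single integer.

Answer: 13

Derivation:
Op 1: place BB@(3,2)
Op 2: place WQ@(1,3)
Op 3: place BK@(3,4)
Op 4: place WR@(2,3)
Op 5: place WN@(0,3)
Per-piece attacks for B:
  BB@(3,2): attacks (4,3) (5,4) (4,1) (5,0) (2,3) (2,1) (1,0) [ray(-1,1) blocked at (2,3)]
  BK@(3,4): attacks (3,5) (3,3) (4,4) (2,4) (4,5) (4,3) (2,5) (2,3)
Union (13 distinct): (1,0) (2,1) (2,3) (2,4) (2,5) (3,3) (3,5) (4,1) (4,3) (4,4) (4,5) (5,0) (5,4)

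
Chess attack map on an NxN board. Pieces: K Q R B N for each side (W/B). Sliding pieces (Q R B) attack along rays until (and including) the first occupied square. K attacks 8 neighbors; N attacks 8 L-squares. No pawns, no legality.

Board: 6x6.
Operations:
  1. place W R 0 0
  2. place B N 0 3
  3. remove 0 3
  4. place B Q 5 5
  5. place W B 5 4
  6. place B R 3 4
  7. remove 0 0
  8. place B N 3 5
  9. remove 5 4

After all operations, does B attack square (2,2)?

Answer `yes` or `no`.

Op 1: place WR@(0,0)
Op 2: place BN@(0,3)
Op 3: remove (0,3)
Op 4: place BQ@(5,5)
Op 5: place WB@(5,4)
Op 6: place BR@(3,4)
Op 7: remove (0,0)
Op 8: place BN@(3,5)
Op 9: remove (5,4)
Per-piece attacks for B:
  BR@(3,4): attacks (3,5) (3,3) (3,2) (3,1) (3,0) (4,4) (5,4) (2,4) (1,4) (0,4) [ray(0,1) blocked at (3,5)]
  BN@(3,5): attacks (4,3) (5,4) (2,3) (1,4)
  BQ@(5,5): attacks (5,4) (5,3) (5,2) (5,1) (5,0) (4,5) (3,5) (4,4) (3,3) (2,2) (1,1) (0,0) [ray(-1,0) blocked at (3,5)]
B attacks (2,2): yes

Answer: yes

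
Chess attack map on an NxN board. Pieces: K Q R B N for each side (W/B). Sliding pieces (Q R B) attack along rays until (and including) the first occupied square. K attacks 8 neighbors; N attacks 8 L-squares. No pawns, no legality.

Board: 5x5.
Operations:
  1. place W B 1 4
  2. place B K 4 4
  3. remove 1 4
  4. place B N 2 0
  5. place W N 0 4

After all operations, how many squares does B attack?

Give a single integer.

Answer: 7

Derivation:
Op 1: place WB@(1,4)
Op 2: place BK@(4,4)
Op 3: remove (1,4)
Op 4: place BN@(2,0)
Op 5: place WN@(0,4)
Per-piece attacks for B:
  BN@(2,0): attacks (3,2) (4,1) (1,2) (0,1)
  BK@(4,4): attacks (4,3) (3,4) (3,3)
Union (7 distinct): (0,1) (1,2) (3,2) (3,3) (3,4) (4,1) (4,3)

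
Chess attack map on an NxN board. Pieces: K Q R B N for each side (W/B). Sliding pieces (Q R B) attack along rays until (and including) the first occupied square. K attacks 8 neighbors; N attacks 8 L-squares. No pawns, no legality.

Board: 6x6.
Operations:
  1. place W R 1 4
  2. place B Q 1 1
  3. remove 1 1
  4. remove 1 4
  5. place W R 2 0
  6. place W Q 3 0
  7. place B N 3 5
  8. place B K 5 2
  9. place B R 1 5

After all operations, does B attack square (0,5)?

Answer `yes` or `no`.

Op 1: place WR@(1,4)
Op 2: place BQ@(1,1)
Op 3: remove (1,1)
Op 4: remove (1,4)
Op 5: place WR@(2,0)
Op 6: place WQ@(3,0)
Op 7: place BN@(3,5)
Op 8: place BK@(5,2)
Op 9: place BR@(1,5)
Per-piece attacks for B:
  BR@(1,5): attacks (1,4) (1,3) (1,2) (1,1) (1,0) (2,5) (3,5) (0,5) [ray(1,0) blocked at (3,5)]
  BN@(3,5): attacks (4,3) (5,4) (2,3) (1,4)
  BK@(5,2): attacks (5,3) (5,1) (4,2) (4,3) (4,1)
B attacks (0,5): yes

Answer: yes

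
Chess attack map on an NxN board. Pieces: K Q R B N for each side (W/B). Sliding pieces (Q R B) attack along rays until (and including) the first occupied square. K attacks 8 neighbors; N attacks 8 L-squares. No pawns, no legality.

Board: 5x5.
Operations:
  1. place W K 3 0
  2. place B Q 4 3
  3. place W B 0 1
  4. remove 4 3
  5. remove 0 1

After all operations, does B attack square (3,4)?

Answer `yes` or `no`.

Answer: no

Derivation:
Op 1: place WK@(3,0)
Op 2: place BQ@(4,3)
Op 3: place WB@(0,1)
Op 4: remove (4,3)
Op 5: remove (0,1)
Per-piece attacks for B:
B attacks (3,4): no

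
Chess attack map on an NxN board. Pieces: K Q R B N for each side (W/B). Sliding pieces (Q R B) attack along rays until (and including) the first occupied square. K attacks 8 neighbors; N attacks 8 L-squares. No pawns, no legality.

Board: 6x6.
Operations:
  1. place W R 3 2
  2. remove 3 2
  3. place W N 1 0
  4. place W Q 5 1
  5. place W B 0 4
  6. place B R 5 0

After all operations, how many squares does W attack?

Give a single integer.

Answer: 18

Derivation:
Op 1: place WR@(3,2)
Op 2: remove (3,2)
Op 3: place WN@(1,0)
Op 4: place WQ@(5,1)
Op 5: place WB@(0,4)
Op 6: place BR@(5,0)
Per-piece attacks for W:
  WB@(0,4): attacks (1,5) (1,3) (2,2) (3,1) (4,0)
  WN@(1,0): attacks (2,2) (3,1) (0,2)
  WQ@(5,1): attacks (5,2) (5,3) (5,4) (5,5) (5,0) (4,1) (3,1) (2,1) (1,1) (0,1) (4,2) (3,3) (2,4) (1,5) (4,0) [ray(0,-1) blocked at (5,0)]
Union (18 distinct): (0,1) (0,2) (1,1) (1,3) (1,5) (2,1) (2,2) (2,4) (3,1) (3,3) (4,0) (4,1) (4,2) (5,0) (5,2) (5,3) (5,4) (5,5)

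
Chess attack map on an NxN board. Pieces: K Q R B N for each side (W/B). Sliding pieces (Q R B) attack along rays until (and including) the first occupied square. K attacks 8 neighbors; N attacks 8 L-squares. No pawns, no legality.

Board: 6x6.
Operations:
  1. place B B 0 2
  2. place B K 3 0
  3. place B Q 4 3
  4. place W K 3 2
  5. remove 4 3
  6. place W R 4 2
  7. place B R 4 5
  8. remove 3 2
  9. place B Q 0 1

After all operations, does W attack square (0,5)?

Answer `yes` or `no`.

Op 1: place BB@(0,2)
Op 2: place BK@(3,0)
Op 3: place BQ@(4,3)
Op 4: place WK@(3,2)
Op 5: remove (4,3)
Op 6: place WR@(4,2)
Op 7: place BR@(4,5)
Op 8: remove (3,2)
Op 9: place BQ@(0,1)
Per-piece attacks for W:
  WR@(4,2): attacks (4,3) (4,4) (4,5) (4,1) (4,0) (5,2) (3,2) (2,2) (1,2) (0,2) [ray(0,1) blocked at (4,5); ray(-1,0) blocked at (0,2)]
W attacks (0,5): no

Answer: no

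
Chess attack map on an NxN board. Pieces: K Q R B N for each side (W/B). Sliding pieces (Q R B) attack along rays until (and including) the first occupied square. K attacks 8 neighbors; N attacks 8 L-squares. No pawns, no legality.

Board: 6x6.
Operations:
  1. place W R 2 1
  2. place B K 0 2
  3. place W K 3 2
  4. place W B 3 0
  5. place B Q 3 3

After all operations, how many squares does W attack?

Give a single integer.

Answer: 15

Derivation:
Op 1: place WR@(2,1)
Op 2: place BK@(0,2)
Op 3: place WK@(3,2)
Op 4: place WB@(3,0)
Op 5: place BQ@(3,3)
Per-piece attacks for W:
  WR@(2,1): attacks (2,2) (2,3) (2,4) (2,5) (2,0) (3,1) (4,1) (5,1) (1,1) (0,1)
  WB@(3,0): attacks (4,1) (5,2) (2,1) [ray(-1,1) blocked at (2,1)]
  WK@(3,2): attacks (3,3) (3,1) (4,2) (2,2) (4,3) (4,1) (2,3) (2,1)
Union (15 distinct): (0,1) (1,1) (2,0) (2,1) (2,2) (2,3) (2,4) (2,5) (3,1) (3,3) (4,1) (4,2) (4,3) (5,1) (5,2)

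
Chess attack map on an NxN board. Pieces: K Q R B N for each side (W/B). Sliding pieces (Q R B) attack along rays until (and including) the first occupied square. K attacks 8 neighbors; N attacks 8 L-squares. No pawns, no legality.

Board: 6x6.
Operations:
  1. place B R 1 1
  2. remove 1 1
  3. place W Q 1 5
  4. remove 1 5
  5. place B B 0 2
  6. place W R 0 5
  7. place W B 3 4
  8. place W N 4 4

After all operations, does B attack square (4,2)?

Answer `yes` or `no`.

Op 1: place BR@(1,1)
Op 2: remove (1,1)
Op 3: place WQ@(1,5)
Op 4: remove (1,5)
Op 5: place BB@(0,2)
Op 6: place WR@(0,5)
Op 7: place WB@(3,4)
Op 8: place WN@(4,4)
Per-piece attacks for B:
  BB@(0,2): attacks (1,3) (2,4) (3,5) (1,1) (2,0)
B attacks (4,2): no

Answer: no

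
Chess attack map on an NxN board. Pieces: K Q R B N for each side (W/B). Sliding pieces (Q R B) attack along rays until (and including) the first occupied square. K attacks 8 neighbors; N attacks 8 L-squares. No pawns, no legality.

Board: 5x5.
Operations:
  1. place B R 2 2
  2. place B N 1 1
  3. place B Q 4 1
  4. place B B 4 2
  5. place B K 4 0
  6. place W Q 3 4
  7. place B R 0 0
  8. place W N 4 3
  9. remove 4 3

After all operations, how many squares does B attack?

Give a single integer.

Op 1: place BR@(2,2)
Op 2: place BN@(1,1)
Op 3: place BQ@(4,1)
Op 4: place BB@(4,2)
Op 5: place BK@(4,0)
Op 6: place WQ@(3,4)
Op 7: place BR@(0,0)
Op 8: place WN@(4,3)
Op 9: remove (4,3)
Per-piece attacks for B:
  BR@(0,0): attacks (0,1) (0,2) (0,3) (0,4) (1,0) (2,0) (3,0) (4,0) [ray(1,0) blocked at (4,0)]
  BN@(1,1): attacks (2,3) (3,2) (0,3) (3,0)
  BR@(2,2): attacks (2,3) (2,4) (2,1) (2,0) (3,2) (4,2) (1,2) (0,2) [ray(1,0) blocked at (4,2)]
  BK@(4,0): attacks (4,1) (3,0) (3,1)
  BQ@(4,1): attacks (4,2) (4,0) (3,1) (2,1) (1,1) (3,2) (2,3) (1,4) (3,0) [ray(0,1) blocked at (4,2); ray(0,-1) blocked at (4,0); ray(-1,0) blocked at (1,1)]
  BB@(4,2): attacks (3,3) (2,4) (3,1) (2,0)
Union (19 distinct): (0,1) (0,2) (0,3) (0,4) (1,0) (1,1) (1,2) (1,4) (2,0) (2,1) (2,3) (2,4) (3,0) (3,1) (3,2) (3,3) (4,0) (4,1) (4,2)

Answer: 19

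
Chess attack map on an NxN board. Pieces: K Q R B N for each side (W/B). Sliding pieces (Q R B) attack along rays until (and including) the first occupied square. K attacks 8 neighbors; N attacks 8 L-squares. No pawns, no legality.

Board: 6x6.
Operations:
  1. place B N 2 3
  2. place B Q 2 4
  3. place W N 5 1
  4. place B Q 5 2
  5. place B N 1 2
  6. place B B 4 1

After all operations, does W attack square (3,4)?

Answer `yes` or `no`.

Answer: no

Derivation:
Op 1: place BN@(2,3)
Op 2: place BQ@(2,4)
Op 3: place WN@(5,1)
Op 4: place BQ@(5,2)
Op 5: place BN@(1,2)
Op 6: place BB@(4,1)
Per-piece attacks for W:
  WN@(5,1): attacks (4,3) (3,2) (3,0)
W attacks (3,4): no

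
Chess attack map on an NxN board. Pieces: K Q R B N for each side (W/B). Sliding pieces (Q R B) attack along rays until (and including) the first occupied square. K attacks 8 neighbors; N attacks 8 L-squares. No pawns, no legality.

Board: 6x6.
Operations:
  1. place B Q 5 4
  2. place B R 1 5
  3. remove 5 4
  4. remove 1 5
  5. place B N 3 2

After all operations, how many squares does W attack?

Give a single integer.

Op 1: place BQ@(5,4)
Op 2: place BR@(1,5)
Op 3: remove (5,4)
Op 4: remove (1,5)
Op 5: place BN@(3,2)
Per-piece attacks for W:
Union (0 distinct): (none)

Answer: 0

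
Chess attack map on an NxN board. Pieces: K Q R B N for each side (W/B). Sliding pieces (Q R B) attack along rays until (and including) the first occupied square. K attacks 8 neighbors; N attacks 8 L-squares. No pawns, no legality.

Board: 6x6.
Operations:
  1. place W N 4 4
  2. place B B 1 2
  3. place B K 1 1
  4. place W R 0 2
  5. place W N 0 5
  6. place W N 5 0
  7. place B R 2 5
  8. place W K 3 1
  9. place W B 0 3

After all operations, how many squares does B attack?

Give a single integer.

Op 1: place WN@(4,4)
Op 2: place BB@(1,2)
Op 3: place BK@(1,1)
Op 4: place WR@(0,2)
Op 5: place WN@(0,5)
Op 6: place WN@(5,0)
Op 7: place BR@(2,5)
Op 8: place WK@(3,1)
Op 9: place WB@(0,3)
Per-piece attacks for B:
  BK@(1,1): attacks (1,2) (1,0) (2,1) (0,1) (2,2) (2,0) (0,2) (0,0)
  BB@(1,2): attacks (2,3) (3,4) (4,5) (2,1) (3,0) (0,3) (0,1) [ray(-1,1) blocked at (0,3)]
  BR@(2,5): attacks (2,4) (2,3) (2,2) (2,1) (2,0) (3,5) (4,5) (5,5) (1,5) (0,5) [ray(-1,0) blocked at (0,5)]
Union (18 distinct): (0,0) (0,1) (0,2) (0,3) (0,5) (1,0) (1,2) (1,5) (2,0) (2,1) (2,2) (2,3) (2,4) (3,0) (3,4) (3,5) (4,5) (5,5)

Answer: 18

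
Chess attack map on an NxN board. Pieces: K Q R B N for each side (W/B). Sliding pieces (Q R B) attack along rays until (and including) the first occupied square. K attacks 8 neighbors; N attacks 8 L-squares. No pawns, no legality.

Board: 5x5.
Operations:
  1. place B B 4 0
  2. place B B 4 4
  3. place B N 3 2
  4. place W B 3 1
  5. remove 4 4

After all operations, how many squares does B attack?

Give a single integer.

Op 1: place BB@(4,0)
Op 2: place BB@(4,4)
Op 3: place BN@(3,2)
Op 4: place WB@(3,1)
Op 5: remove (4,4)
Per-piece attacks for B:
  BN@(3,2): attacks (4,4) (2,4) (1,3) (4,0) (2,0) (1,1)
  BB@(4,0): attacks (3,1) [ray(-1,1) blocked at (3,1)]
Union (7 distinct): (1,1) (1,3) (2,0) (2,4) (3,1) (4,0) (4,4)

Answer: 7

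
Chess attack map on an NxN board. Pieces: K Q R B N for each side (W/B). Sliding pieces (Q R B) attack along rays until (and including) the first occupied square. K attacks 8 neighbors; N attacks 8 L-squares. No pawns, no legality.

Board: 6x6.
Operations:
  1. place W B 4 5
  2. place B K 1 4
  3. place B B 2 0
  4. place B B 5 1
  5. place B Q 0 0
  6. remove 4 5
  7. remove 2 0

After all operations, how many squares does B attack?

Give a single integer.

Answer: 21

Derivation:
Op 1: place WB@(4,5)
Op 2: place BK@(1,4)
Op 3: place BB@(2,0)
Op 4: place BB@(5,1)
Op 5: place BQ@(0,0)
Op 6: remove (4,5)
Op 7: remove (2,0)
Per-piece attacks for B:
  BQ@(0,0): attacks (0,1) (0,2) (0,3) (0,4) (0,5) (1,0) (2,0) (3,0) (4,0) (5,0) (1,1) (2,2) (3,3) (4,4) (5,5)
  BK@(1,4): attacks (1,5) (1,3) (2,4) (0,4) (2,5) (2,3) (0,5) (0,3)
  BB@(5,1): attacks (4,2) (3,3) (2,4) (1,5) (4,0)
Union (21 distinct): (0,1) (0,2) (0,3) (0,4) (0,5) (1,0) (1,1) (1,3) (1,5) (2,0) (2,2) (2,3) (2,4) (2,5) (3,0) (3,3) (4,0) (4,2) (4,4) (5,0) (5,5)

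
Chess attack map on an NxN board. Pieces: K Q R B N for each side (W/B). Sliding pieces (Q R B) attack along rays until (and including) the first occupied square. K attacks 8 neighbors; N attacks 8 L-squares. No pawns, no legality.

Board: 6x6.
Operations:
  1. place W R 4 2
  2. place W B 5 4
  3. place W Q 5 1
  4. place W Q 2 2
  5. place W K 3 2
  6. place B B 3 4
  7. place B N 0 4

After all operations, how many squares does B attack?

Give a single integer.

Op 1: place WR@(4,2)
Op 2: place WB@(5,4)
Op 3: place WQ@(5,1)
Op 4: place WQ@(2,2)
Op 5: place WK@(3,2)
Op 6: place BB@(3,4)
Op 7: place BN@(0,4)
Per-piece attacks for B:
  BN@(0,4): attacks (2,5) (1,2) (2,3)
  BB@(3,4): attacks (4,5) (4,3) (5,2) (2,5) (2,3) (1,2) (0,1)
Union (7 distinct): (0,1) (1,2) (2,3) (2,5) (4,3) (4,5) (5,2)

Answer: 7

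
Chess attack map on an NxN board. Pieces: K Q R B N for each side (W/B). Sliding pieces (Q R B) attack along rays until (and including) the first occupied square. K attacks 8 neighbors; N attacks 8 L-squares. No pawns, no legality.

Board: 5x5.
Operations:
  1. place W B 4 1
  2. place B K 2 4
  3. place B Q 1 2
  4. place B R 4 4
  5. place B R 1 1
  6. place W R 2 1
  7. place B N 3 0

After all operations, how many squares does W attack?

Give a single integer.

Op 1: place WB@(4,1)
Op 2: place BK@(2,4)
Op 3: place BQ@(1,2)
Op 4: place BR@(4,4)
Op 5: place BR@(1,1)
Op 6: place WR@(2,1)
Op 7: place BN@(3,0)
Per-piece attacks for W:
  WR@(2,1): attacks (2,2) (2,3) (2,4) (2,0) (3,1) (4,1) (1,1) [ray(0,1) blocked at (2,4); ray(1,0) blocked at (4,1); ray(-1,0) blocked at (1,1)]
  WB@(4,1): attacks (3,2) (2,3) (1,4) (3,0) [ray(-1,-1) blocked at (3,0)]
Union (10 distinct): (1,1) (1,4) (2,0) (2,2) (2,3) (2,4) (3,0) (3,1) (3,2) (4,1)

Answer: 10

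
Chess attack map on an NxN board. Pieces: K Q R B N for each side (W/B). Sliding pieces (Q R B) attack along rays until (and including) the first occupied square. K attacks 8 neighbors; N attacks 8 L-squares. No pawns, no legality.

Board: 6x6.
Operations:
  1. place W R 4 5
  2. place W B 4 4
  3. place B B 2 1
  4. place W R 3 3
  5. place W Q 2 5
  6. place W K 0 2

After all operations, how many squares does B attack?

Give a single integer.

Op 1: place WR@(4,5)
Op 2: place WB@(4,4)
Op 3: place BB@(2,1)
Op 4: place WR@(3,3)
Op 5: place WQ@(2,5)
Op 6: place WK@(0,2)
Per-piece attacks for B:
  BB@(2,1): attacks (3,2) (4,3) (5,4) (3,0) (1,2) (0,3) (1,0)
Union (7 distinct): (0,3) (1,0) (1,2) (3,0) (3,2) (4,3) (5,4)

Answer: 7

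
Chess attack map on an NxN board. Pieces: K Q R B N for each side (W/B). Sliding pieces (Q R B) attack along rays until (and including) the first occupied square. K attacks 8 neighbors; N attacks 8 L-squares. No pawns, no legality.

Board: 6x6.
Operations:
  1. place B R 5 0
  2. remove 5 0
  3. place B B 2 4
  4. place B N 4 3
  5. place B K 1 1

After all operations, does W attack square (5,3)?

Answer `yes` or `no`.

Answer: no

Derivation:
Op 1: place BR@(5,0)
Op 2: remove (5,0)
Op 3: place BB@(2,4)
Op 4: place BN@(4,3)
Op 5: place BK@(1,1)
Per-piece attacks for W:
W attacks (5,3): no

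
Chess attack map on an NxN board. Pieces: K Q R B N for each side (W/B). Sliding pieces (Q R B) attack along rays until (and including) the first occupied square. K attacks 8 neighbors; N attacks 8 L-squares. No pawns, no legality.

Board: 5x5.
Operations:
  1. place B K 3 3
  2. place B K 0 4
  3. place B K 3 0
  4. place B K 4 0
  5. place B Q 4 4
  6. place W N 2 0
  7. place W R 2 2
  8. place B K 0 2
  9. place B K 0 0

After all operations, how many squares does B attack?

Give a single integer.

Answer: 23

Derivation:
Op 1: place BK@(3,3)
Op 2: place BK@(0,4)
Op 3: place BK@(3,0)
Op 4: place BK@(4,0)
Op 5: place BQ@(4,4)
Op 6: place WN@(2,0)
Op 7: place WR@(2,2)
Op 8: place BK@(0,2)
Op 9: place BK@(0,0)
Per-piece attacks for B:
  BK@(0,0): attacks (0,1) (1,0) (1,1)
  BK@(0,2): attacks (0,3) (0,1) (1,2) (1,3) (1,1)
  BK@(0,4): attacks (0,3) (1,4) (1,3)
  BK@(3,0): attacks (3,1) (4,0) (2,0) (4,1) (2,1)
  BK@(3,3): attacks (3,4) (3,2) (4,3) (2,3) (4,4) (4,2) (2,4) (2,2)
  BK@(4,0): attacks (4,1) (3,0) (3,1)
  BQ@(4,4): attacks (4,3) (4,2) (4,1) (4,0) (3,4) (2,4) (1,4) (0,4) (3,3) [ray(0,-1) blocked at (4,0); ray(-1,0) blocked at (0,4); ray(-1,-1) blocked at (3,3)]
Union (23 distinct): (0,1) (0,3) (0,4) (1,0) (1,1) (1,2) (1,3) (1,4) (2,0) (2,1) (2,2) (2,3) (2,4) (3,0) (3,1) (3,2) (3,3) (3,4) (4,0) (4,1) (4,2) (4,3) (4,4)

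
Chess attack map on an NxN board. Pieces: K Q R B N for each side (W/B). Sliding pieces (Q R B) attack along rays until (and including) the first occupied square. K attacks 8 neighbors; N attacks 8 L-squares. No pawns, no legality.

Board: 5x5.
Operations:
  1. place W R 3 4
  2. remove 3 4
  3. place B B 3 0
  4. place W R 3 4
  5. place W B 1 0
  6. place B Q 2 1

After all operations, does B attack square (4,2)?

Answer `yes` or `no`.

Answer: no

Derivation:
Op 1: place WR@(3,4)
Op 2: remove (3,4)
Op 3: place BB@(3,0)
Op 4: place WR@(3,4)
Op 5: place WB@(1,0)
Op 6: place BQ@(2,1)
Per-piece attacks for B:
  BQ@(2,1): attacks (2,2) (2,3) (2,4) (2,0) (3,1) (4,1) (1,1) (0,1) (3,2) (4,3) (3,0) (1,2) (0,3) (1,0) [ray(1,-1) blocked at (3,0); ray(-1,-1) blocked at (1,0)]
  BB@(3,0): attacks (4,1) (2,1) [ray(-1,1) blocked at (2,1)]
B attacks (4,2): no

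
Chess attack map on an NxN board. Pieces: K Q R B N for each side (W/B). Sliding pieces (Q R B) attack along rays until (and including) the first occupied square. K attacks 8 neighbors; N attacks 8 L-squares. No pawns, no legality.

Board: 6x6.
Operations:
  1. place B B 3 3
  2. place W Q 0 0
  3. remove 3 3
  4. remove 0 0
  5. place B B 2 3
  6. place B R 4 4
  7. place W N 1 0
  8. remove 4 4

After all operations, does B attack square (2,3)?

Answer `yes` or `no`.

Op 1: place BB@(3,3)
Op 2: place WQ@(0,0)
Op 3: remove (3,3)
Op 4: remove (0,0)
Op 5: place BB@(2,3)
Op 6: place BR@(4,4)
Op 7: place WN@(1,0)
Op 8: remove (4,4)
Per-piece attacks for B:
  BB@(2,3): attacks (3,4) (4,5) (3,2) (4,1) (5,0) (1,4) (0,5) (1,2) (0,1)
B attacks (2,3): no

Answer: no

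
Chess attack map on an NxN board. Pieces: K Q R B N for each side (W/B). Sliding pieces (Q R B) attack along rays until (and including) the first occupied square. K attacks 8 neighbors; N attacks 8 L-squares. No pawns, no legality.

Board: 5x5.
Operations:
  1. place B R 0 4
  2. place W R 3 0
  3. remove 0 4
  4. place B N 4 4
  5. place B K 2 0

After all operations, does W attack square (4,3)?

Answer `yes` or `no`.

Op 1: place BR@(0,4)
Op 2: place WR@(3,0)
Op 3: remove (0,4)
Op 4: place BN@(4,4)
Op 5: place BK@(2,0)
Per-piece attacks for W:
  WR@(3,0): attacks (3,1) (3,2) (3,3) (3,4) (4,0) (2,0) [ray(-1,0) blocked at (2,0)]
W attacks (4,3): no

Answer: no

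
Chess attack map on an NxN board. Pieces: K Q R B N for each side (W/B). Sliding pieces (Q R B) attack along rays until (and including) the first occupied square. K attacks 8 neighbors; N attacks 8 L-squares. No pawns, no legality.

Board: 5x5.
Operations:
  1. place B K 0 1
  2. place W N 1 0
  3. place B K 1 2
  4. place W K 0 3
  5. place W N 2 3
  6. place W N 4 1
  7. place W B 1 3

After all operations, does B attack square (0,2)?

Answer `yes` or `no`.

Answer: yes

Derivation:
Op 1: place BK@(0,1)
Op 2: place WN@(1,0)
Op 3: place BK@(1,2)
Op 4: place WK@(0,3)
Op 5: place WN@(2,3)
Op 6: place WN@(4,1)
Op 7: place WB@(1,3)
Per-piece attacks for B:
  BK@(0,1): attacks (0,2) (0,0) (1,1) (1,2) (1,0)
  BK@(1,2): attacks (1,3) (1,1) (2,2) (0,2) (2,3) (2,1) (0,3) (0,1)
B attacks (0,2): yes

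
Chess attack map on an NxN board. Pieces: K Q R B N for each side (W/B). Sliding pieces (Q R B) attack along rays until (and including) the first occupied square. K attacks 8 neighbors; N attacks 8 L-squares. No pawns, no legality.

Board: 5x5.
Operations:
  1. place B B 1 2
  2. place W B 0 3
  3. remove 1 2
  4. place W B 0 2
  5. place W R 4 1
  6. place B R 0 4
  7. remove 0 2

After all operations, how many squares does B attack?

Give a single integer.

Answer: 5

Derivation:
Op 1: place BB@(1,2)
Op 2: place WB@(0,3)
Op 3: remove (1,2)
Op 4: place WB@(0,2)
Op 5: place WR@(4,1)
Op 6: place BR@(0,4)
Op 7: remove (0,2)
Per-piece attacks for B:
  BR@(0,4): attacks (0,3) (1,4) (2,4) (3,4) (4,4) [ray(0,-1) blocked at (0,3)]
Union (5 distinct): (0,3) (1,4) (2,4) (3,4) (4,4)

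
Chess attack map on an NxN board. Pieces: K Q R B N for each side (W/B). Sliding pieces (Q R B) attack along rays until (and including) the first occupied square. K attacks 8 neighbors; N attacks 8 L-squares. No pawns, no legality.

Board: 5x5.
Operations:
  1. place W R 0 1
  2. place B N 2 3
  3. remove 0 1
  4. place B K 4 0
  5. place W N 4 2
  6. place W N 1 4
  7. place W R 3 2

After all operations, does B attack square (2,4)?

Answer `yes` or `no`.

Op 1: place WR@(0,1)
Op 2: place BN@(2,3)
Op 3: remove (0,1)
Op 4: place BK@(4,0)
Op 5: place WN@(4,2)
Op 6: place WN@(1,4)
Op 7: place WR@(3,2)
Per-piece attacks for B:
  BN@(2,3): attacks (4,4) (0,4) (3,1) (4,2) (1,1) (0,2)
  BK@(4,0): attacks (4,1) (3,0) (3,1)
B attacks (2,4): no

Answer: no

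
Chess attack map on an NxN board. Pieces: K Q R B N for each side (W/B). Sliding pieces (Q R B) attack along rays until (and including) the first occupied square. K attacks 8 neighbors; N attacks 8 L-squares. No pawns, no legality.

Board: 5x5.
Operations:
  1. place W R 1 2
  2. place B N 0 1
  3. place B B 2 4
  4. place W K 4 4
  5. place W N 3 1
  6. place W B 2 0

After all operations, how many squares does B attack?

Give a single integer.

Op 1: place WR@(1,2)
Op 2: place BN@(0,1)
Op 3: place BB@(2,4)
Op 4: place WK@(4,4)
Op 5: place WN@(3,1)
Op 6: place WB@(2,0)
Per-piece attacks for B:
  BN@(0,1): attacks (1,3) (2,2) (2,0)
  BB@(2,4): attacks (3,3) (4,2) (1,3) (0,2)
Union (6 distinct): (0,2) (1,3) (2,0) (2,2) (3,3) (4,2)

Answer: 6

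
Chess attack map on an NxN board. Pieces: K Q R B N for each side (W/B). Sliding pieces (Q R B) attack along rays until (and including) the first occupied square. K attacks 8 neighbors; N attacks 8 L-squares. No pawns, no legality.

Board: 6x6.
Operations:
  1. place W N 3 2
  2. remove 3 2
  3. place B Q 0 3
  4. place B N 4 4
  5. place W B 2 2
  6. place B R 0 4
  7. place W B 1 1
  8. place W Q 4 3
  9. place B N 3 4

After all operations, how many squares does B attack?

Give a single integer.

Answer: 24

Derivation:
Op 1: place WN@(3,2)
Op 2: remove (3,2)
Op 3: place BQ@(0,3)
Op 4: place BN@(4,4)
Op 5: place WB@(2,2)
Op 6: place BR@(0,4)
Op 7: place WB@(1,1)
Op 8: place WQ@(4,3)
Op 9: place BN@(3,4)
Per-piece attacks for B:
  BQ@(0,3): attacks (0,4) (0,2) (0,1) (0,0) (1,3) (2,3) (3,3) (4,3) (1,4) (2,5) (1,2) (2,1) (3,0) [ray(0,1) blocked at (0,4); ray(1,0) blocked at (4,3)]
  BR@(0,4): attacks (0,5) (0,3) (1,4) (2,4) (3,4) [ray(0,-1) blocked at (0,3); ray(1,0) blocked at (3,4)]
  BN@(3,4): attacks (5,5) (1,5) (4,2) (5,3) (2,2) (1,3)
  BN@(4,4): attacks (2,5) (5,2) (3,2) (2,3)
Union (24 distinct): (0,0) (0,1) (0,2) (0,3) (0,4) (0,5) (1,2) (1,3) (1,4) (1,5) (2,1) (2,2) (2,3) (2,4) (2,5) (3,0) (3,2) (3,3) (3,4) (4,2) (4,3) (5,2) (5,3) (5,5)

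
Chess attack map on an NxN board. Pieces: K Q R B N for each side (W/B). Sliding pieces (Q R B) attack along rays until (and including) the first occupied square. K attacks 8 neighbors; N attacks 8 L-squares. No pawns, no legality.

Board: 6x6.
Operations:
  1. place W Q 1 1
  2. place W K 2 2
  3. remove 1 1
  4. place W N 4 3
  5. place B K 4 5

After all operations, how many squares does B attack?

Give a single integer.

Op 1: place WQ@(1,1)
Op 2: place WK@(2,2)
Op 3: remove (1,1)
Op 4: place WN@(4,3)
Op 5: place BK@(4,5)
Per-piece attacks for B:
  BK@(4,5): attacks (4,4) (5,5) (3,5) (5,4) (3,4)
Union (5 distinct): (3,4) (3,5) (4,4) (5,4) (5,5)

Answer: 5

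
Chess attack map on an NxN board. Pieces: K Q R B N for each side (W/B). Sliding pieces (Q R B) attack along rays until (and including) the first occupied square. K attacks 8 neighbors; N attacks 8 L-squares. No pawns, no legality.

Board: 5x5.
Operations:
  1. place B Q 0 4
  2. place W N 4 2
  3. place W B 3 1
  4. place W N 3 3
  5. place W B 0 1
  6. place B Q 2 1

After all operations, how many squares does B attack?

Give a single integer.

Answer: 18

Derivation:
Op 1: place BQ@(0,4)
Op 2: place WN@(4,2)
Op 3: place WB@(3,1)
Op 4: place WN@(3,3)
Op 5: place WB@(0,1)
Op 6: place BQ@(2,1)
Per-piece attacks for B:
  BQ@(0,4): attacks (0,3) (0,2) (0,1) (1,4) (2,4) (3,4) (4,4) (1,3) (2,2) (3,1) [ray(0,-1) blocked at (0,1); ray(1,-1) blocked at (3,1)]
  BQ@(2,1): attacks (2,2) (2,3) (2,4) (2,0) (3,1) (1,1) (0,1) (3,2) (4,3) (3,0) (1,2) (0,3) (1,0) [ray(1,0) blocked at (3,1); ray(-1,0) blocked at (0,1)]
Union (18 distinct): (0,1) (0,2) (0,3) (1,0) (1,1) (1,2) (1,3) (1,4) (2,0) (2,2) (2,3) (2,4) (3,0) (3,1) (3,2) (3,4) (4,3) (4,4)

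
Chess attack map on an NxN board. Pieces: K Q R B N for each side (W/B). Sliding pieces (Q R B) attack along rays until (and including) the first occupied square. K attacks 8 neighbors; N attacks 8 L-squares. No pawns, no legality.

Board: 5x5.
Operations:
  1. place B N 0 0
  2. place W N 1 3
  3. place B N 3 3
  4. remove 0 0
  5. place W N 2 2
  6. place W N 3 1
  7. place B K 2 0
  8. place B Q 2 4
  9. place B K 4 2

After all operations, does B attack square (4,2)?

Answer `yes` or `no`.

Answer: no

Derivation:
Op 1: place BN@(0,0)
Op 2: place WN@(1,3)
Op 3: place BN@(3,3)
Op 4: remove (0,0)
Op 5: place WN@(2,2)
Op 6: place WN@(3,1)
Op 7: place BK@(2,0)
Op 8: place BQ@(2,4)
Op 9: place BK@(4,2)
Per-piece attacks for B:
  BK@(2,0): attacks (2,1) (3,0) (1,0) (3,1) (1,1)
  BQ@(2,4): attacks (2,3) (2,2) (3,4) (4,4) (1,4) (0,4) (3,3) (1,3) [ray(0,-1) blocked at (2,2); ray(1,-1) blocked at (3,3); ray(-1,-1) blocked at (1,3)]
  BN@(3,3): attacks (1,4) (4,1) (2,1) (1,2)
  BK@(4,2): attacks (4,3) (4,1) (3,2) (3,3) (3,1)
B attacks (4,2): no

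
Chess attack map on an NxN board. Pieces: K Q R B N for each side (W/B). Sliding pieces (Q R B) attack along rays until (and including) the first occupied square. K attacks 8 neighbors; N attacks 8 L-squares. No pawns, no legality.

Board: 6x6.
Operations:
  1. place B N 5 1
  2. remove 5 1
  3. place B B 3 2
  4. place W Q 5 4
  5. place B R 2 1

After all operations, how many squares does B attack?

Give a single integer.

Op 1: place BN@(5,1)
Op 2: remove (5,1)
Op 3: place BB@(3,2)
Op 4: place WQ@(5,4)
Op 5: place BR@(2,1)
Per-piece attacks for B:
  BR@(2,1): attacks (2,2) (2,3) (2,4) (2,5) (2,0) (3,1) (4,1) (5,1) (1,1) (0,1)
  BB@(3,2): attacks (4,3) (5,4) (4,1) (5,0) (2,3) (1,4) (0,5) (2,1) [ray(1,1) blocked at (5,4); ray(-1,-1) blocked at (2,1)]
Union (16 distinct): (0,1) (0,5) (1,1) (1,4) (2,0) (2,1) (2,2) (2,3) (2,4) (2,5) (3,1) (4,1) (4,3) (5,0) (5,1) (5,4)

Answer: 16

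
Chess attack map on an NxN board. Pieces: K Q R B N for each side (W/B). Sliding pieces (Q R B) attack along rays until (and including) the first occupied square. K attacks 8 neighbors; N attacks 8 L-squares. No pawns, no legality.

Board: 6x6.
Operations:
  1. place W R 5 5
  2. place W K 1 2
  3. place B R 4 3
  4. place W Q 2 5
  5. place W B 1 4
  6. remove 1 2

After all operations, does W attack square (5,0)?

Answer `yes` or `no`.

Op 1: place WR@(5,5)
Op 2: place WK@(1,2)
Op 3: place BR@(4,3)
Op 4: place WQ@(2,5)
Op 5: place WB@(1,4)
Op 6: remove (1,2)
Per-piece attacks for W:
  WB@(1,4): attacks (2,5) (2,3) (3,2) (4,1) (5,0) (0,5) (0,3) [ray(1,1) blocked at (2,5)]
  WQ@(2,5): attacks (2,4) (2,3) (2,2) (2,1) (2,0) (3,5) (4,5) (5,5) (1,5) (0,5) (3,4) (4,3) (1,4) [ray(1,0) blocked at (5,5); ray(1,-1) blocked at (4,3); ray(-1,-1) blocked at (1,4)]
  WR@(5,5): attacks (5,4) (5,3) (5,2) (5,1) (5,0) (4,5) (3,5) (2,5) [ray(-1,0) blocked at (2,5)]
W attacks (5,0): yes

Answer: yes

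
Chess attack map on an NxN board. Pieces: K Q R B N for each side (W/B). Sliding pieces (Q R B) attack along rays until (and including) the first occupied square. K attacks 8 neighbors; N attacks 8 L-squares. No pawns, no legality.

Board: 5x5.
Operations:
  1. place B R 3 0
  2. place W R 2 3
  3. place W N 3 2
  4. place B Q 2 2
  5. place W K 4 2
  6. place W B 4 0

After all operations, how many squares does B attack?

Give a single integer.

Answer: 15

Derivation:
Op 1: place BR@(3,0)
Op 2: place WR@(2,3)
Op 3: place WN@(3,2)
Op 4: place BQ@(2,2)
Op 5: place WK@(4,2)
Op 6: place WB@(4,0)
Per-piece attacks for B:
  BQ@(2,2): attacks (2,3) (2,1) (2,0) (3,2) (1,2) (0,2) (3,3) (4,4) (3,1) (4,0) (1,3) (0,4) (1,1) (0,0) [ray(0,1) blocked at (2,3); ray(1,0) blocked at (3,2); ray(1,-1) blocked at (4,0)]
  BR@(3,0): attacks (3,1) (3,2) (4,0) (2,0) (1,0) (0,0) [ray(0,1) blocked at (3,2); ray(1,0) blocked at (4,0)]
Union (15 distinct): (0,0) (0,2) (0,4) (1,0) (1,1) (1,2) (1,3) (2,0) (2,1) (2,3) (3,1) (3,2) (3,3) (4,0) (4,4)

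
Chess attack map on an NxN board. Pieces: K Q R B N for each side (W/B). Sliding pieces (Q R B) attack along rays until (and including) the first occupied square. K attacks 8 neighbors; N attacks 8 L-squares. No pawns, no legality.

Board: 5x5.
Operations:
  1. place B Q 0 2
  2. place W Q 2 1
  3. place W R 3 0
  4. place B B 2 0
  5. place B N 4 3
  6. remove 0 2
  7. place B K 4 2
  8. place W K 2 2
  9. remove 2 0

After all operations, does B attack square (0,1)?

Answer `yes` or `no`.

Op 1: place BQ@(0,2)
Op 2: place WQ@(2,1)
Op 3: place WR@(3,0)
Op 4: place BB@(2,0)
Op 5: place BN@(4,3)
Op 6: remove (0,2)
Op 7: place BK@(4,2)
Op 8: place WK@(2,2)
Op 9: remove (2,0)
Per-piece attacks for B:
  BK@(4,2): attacks (4,3) (4,1) (3,2) (3,3) (3,1)
  BN@(4,3): attacks (2,4) (3,1) (2,2)
B attacks (0,1): no

Answer: no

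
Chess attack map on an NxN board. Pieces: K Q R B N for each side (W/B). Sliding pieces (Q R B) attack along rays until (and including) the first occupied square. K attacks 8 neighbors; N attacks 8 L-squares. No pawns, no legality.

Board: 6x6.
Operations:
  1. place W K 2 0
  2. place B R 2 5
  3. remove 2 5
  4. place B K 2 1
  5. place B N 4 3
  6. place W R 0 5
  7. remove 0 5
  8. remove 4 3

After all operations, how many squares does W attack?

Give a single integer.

Answer: 5

Derivation:
Op 1: place WK@(2,0)
Op 2: place BR@(2,5)
Op 3: remove (2,5)
Op 4: place BK@(2,1)
Op 5: place BN@(4,3)
Op 6: place WR@(0,5)
Op 7: remove (0,5)
Op 8: remove (4,3)
Per-piece attacks for W:
  WK@(2,0): attacks (2,1) (3,0) (1,0) (3,1) (1,1)
Union (5 distinct): (1,0) (1,1) (2,1) (3,0) (3,1)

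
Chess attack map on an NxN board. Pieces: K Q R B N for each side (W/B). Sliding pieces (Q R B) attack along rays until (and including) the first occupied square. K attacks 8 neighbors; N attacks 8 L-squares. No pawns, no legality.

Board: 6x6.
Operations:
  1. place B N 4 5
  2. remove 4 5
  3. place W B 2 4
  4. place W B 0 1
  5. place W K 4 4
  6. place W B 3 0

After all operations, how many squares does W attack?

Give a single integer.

Answer: 20

Derivation:
Op 1: place BN@(4,5)
Op 2: remove (4,5)
Op 3: place WB@(2,4)
Op 4: place WB@(0,1)
Op 5: place WK@(4,4)
Op 6: place WB@(3,0)
Per-piece attacks for W:
  WB@(0,1): attacks (1,2) (2,3) (3,4) (4,5) (1,0)
  WB@(2,4): attacks (3,5) (3,3) (4,2) (5,1) (1,5) (1,3) (0,2)
  WB@(3,0): attacks (4,1) (5,2) (2,1) (1,2) (0,3)
  WK@(4,4): attacks (4,5) (4,3) (5,4) (3,4) (5,5) (5,3) (3,5) (3,3)
Union (20 distinct): (0,2) (0,3) (1,0) (1,2) (1,3) (1,5) (2,1) (2,3) (3,3) (3,4) (3,5) (4,1) (4,2) (4,3) (4,5) (5,1) (5,2) (5,3) (5,4) (5,5)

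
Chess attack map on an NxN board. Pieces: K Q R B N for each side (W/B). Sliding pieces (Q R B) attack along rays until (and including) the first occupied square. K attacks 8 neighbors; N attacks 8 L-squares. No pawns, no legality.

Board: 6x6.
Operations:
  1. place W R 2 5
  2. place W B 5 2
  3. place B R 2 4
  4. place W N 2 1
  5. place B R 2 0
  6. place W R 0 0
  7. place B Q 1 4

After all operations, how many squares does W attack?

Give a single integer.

Answer: 22

Derivation:
Op 1: place WR@(2,5)
Op 2: place WB@(5,2)
Op 3: place BR@(2,4)
Op 4: place WN@(2,1)
Op 5: place BR@(2,0)
Op 6: place WR@(0,0)
Op 7: place BQ@(1,4)
Per-piece attacks for W:
  WR@(0,0): attacks (0,1) (0,2) (0,3) (0,4) (0,5) (1,0) (2,0) [ray(1,0) blocked at (2,0)]
  WN@(2,1): attacks (3,3) (4,2) (1,3) (0,2) (4,0) (0,0)
  WR@(2,5): attacks (2,4) (3,5) (4,5) (5,5) (1,5) (0,5) [ray(0,-1) blocked at (2,4)]
  WB@(5,2): attacks (4,3) (3,4) (2,5) (4,1) (3,0) [ray(-1,1) blocked at (2,5)]
Union (22 distinct): (0,0) (0,1) (0,2) (0,3) (0,4) (0,5) (1,0) (1,3) (1,5) (2,0) (2,4) (2,5) (3,0) (3,3) (3,4) (3,5) (4,0) (4,1) (4,2) (4,3) (4,5) (5,5)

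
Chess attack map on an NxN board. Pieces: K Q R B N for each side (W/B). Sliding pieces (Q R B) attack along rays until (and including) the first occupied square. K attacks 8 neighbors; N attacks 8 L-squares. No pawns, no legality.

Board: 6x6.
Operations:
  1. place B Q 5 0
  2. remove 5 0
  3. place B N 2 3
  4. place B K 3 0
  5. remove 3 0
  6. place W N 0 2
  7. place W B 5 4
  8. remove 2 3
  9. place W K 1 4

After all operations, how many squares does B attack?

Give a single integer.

Op 1: place BQ@(5,0)
Op 2: remove (5,0)
Op 3: place BN@(2,3)
Op 4: place BK@(3,0)
Op 5: remove (3,0)
Op 6: place WN@(0,2)
Op 7: place WB@(5,4)
Op 8: remove (2,3)
Op 9: place WK@(1,4)
Per-piece attacks for B:
Union (0 distinct): (none)

Answer: 0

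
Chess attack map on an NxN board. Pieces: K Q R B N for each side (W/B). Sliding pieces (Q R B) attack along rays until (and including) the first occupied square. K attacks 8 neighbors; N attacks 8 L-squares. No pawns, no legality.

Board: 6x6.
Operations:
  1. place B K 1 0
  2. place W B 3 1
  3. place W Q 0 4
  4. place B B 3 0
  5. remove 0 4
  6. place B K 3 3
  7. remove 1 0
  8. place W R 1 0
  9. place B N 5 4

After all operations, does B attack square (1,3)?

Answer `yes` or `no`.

Op 1: place BK@(1,0)
Op 2: place WB@(3,1)
Op 3: place WQ@(0,4)
Op 4: place BB@(3,0)
Op 5: remove (0,4)
Op 6: place BK@(3,3)
Op 7: remove (1,0)
Op 8: place WR@(1,0)
Op 9: place BN@(5,4)
Per-piece attacks for B:
  BB@(3,0): attacks (4,1) (5,2) (2,1) (1,2) (0,3)
  BK@(3,3): attacks (3,4) (3,2) (4,3) (2,3) (4,4) (4,2) (2,4) (2,2)
  BN@(5,4): attacks (3,5) (4,2) (3,3)
B attacks (1,3): no

Answer: no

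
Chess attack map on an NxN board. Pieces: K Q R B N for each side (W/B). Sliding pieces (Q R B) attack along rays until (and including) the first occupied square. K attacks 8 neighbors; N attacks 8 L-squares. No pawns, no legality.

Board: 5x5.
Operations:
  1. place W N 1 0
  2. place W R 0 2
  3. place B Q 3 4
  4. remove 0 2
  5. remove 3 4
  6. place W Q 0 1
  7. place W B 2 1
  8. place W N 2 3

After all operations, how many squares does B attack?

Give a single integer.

Op 1: place WN@(1,0)
Op 2: place WR@(0,2)
Op 3: place BQ@(3,4)
Op 4: remove (0,2)
Op 5: remove (3,4)
Op 6: place WQ@(0,1)
Op 7: place WB@(2,1)
Op 8: place WN@(2,3)
Per-piece attacks for B:
Union (0 distinct): (none)

Answer: 0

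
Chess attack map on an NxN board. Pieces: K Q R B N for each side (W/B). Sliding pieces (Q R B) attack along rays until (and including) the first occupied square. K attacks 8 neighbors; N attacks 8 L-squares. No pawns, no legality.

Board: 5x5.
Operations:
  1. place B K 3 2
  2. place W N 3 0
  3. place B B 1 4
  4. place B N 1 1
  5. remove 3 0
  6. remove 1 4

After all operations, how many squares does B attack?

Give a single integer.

Answer: 11

Derivation:
Op 1: place BK@(3,2)
Op 2: place WN@(3,0)
Op 3: place BB@(1,4)
Op 4: place BN@(1,1)
Op 5: remove (3,0)
Op 6: remove (1,4)
Per-piece attacks for B:
  BN@(1,1): attacks (2,3) (3,2) (0,3) (3,0)
  BK@(3,2): attacks (3,3) (3,1) (4,2) (2,2) (4,3) (4,1) (2,3) (2,1)
Union (11 distinct): (0,3) (2,1) (2,2) (2,3) (3,0) (3,1) (3,2) (3,3) (4,1) (4,2) (4,3)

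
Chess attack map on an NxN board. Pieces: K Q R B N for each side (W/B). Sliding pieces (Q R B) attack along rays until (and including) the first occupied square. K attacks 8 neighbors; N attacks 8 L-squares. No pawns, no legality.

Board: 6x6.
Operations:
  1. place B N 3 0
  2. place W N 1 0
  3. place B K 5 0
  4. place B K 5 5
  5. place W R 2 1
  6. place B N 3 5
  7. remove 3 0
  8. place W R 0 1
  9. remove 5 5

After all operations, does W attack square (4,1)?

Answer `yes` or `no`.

Op 1: place BN@(3,0)
Op 2: place WN@(1,0)
Op 3: place BK@(5,0)
Op 4: place BK@(5,5)
Op 5: place WR@(2,1)
Op 6: place BN@(3,5)
Op 7: remove (3,0)
Op 8: place WR@(0,1)
Op 9: remove (5,5)
Per-piece attacks for W:
  WR@(0,1): attacks (0,2) (0,3) (0,4) (0,5) (0,0) (1,1) (2,1) [ray(1,0) blocked at (2,1)]
  WN@(1,0): attacks (2,2) (3,1) (0,2)
  WR@(2,1): attacks (2,2) (2,3) (2,4) (2,5) (2,0) (3,1) (4,1) (5,1) (1,1) (0,1) [ray(-1,0) blocked at (0,1)]
W attacks (4,1): yes

Answer: yes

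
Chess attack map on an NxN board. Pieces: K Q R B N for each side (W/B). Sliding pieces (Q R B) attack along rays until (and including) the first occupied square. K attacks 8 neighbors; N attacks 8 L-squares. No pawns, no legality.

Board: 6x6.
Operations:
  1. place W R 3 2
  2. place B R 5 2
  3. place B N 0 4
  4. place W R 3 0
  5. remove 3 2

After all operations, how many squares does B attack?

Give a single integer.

Answer: 12

Derivation:
Op 1: place WR@(3,2)
Op 2: place BR@(5,2)
Op 3: place BN@(0,4)
Op 4: place WR@(3,0)
Op 5: remove (3,2)
Per-piece attacks for B:
  BN@(0,4): attacks (2,5) (1,2) (2,3)
  BR@(5,2): attacks (5,3) (5,4) (5,5) (5,1) (5,0) (4,2) (3,2) (2,2) (1,2) (0,2)
Union (12 distinct): (0,2) (1,2) (2,2) (2,3) (2,5) (3,2) (4,2) (5,0) (5,1) (5,3) (5,4) (5,5)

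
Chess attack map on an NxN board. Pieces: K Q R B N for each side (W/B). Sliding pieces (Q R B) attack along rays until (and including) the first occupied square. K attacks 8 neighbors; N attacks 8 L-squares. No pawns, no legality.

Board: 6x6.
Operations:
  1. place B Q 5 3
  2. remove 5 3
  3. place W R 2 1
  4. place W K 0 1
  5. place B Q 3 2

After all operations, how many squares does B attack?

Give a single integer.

Op 1: place BQ@(5,3)
Op 2: remove (5,3)
Op 3: place WR@(2,1)
Op 4: place WK@(0,1)
Op 5: place BQ@(3,2)
Per-piece attacks for B:
  BQ@(3,2): attacks (3,3) (3,4) (3,5) (3,1) (3,0) (4,2) (5,2) (2,2) (1,2) (0,2) (4,3) (5,4) (4,1) (5,0) (2,3) (1,4) (0,5) (2,1) [ray(-1,-1) blocked at (2,1)]
Union (18 distinct): (0,2) (0,5) (1,2) (1,4) (2,1) (2,2) (2,3) (3,0) (3,1) (3,3) (3,4) (3,5) (4,1) (4,2) (4,3) (5,0) (5,2) (5,4)

Answer: 18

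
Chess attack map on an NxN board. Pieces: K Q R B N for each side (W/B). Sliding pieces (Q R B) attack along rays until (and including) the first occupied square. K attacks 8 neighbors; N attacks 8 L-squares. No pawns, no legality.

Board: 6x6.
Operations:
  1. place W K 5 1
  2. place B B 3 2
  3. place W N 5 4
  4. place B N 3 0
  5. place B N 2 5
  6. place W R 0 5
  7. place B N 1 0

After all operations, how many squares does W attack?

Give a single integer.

Op 1: place WK@(5,1)
Op 2: place BB@(3,2)
Op 3: place WN@(5,4)
Op 4: place BN@(3,0)
Op 5: place BN@(2,5)
Op 6: place WR@(0,5)
Op 7: place BN@(1,0)
Per-piece attacks for W:
  WR@(0,5): attacks (0,4) (0,3) (0,2) (0,1) (0,0) (1,5) (2,5) [ray(1,0) blocked at (2,5)]
  WK@(5,1): attacks (5,2) (5,0) (4,1) (4,2) (4,0)
  WN@(5,4): attacks (3,5) (4,2) (3,3)
Union (14 distinct): (0,0) (0,1) (0,2) (0,3) (0,4) (1,5) (2,5) (3,3) (3,5) (4,0) (4,1) (4,2) (5,0) (5,2)

Answer: 14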